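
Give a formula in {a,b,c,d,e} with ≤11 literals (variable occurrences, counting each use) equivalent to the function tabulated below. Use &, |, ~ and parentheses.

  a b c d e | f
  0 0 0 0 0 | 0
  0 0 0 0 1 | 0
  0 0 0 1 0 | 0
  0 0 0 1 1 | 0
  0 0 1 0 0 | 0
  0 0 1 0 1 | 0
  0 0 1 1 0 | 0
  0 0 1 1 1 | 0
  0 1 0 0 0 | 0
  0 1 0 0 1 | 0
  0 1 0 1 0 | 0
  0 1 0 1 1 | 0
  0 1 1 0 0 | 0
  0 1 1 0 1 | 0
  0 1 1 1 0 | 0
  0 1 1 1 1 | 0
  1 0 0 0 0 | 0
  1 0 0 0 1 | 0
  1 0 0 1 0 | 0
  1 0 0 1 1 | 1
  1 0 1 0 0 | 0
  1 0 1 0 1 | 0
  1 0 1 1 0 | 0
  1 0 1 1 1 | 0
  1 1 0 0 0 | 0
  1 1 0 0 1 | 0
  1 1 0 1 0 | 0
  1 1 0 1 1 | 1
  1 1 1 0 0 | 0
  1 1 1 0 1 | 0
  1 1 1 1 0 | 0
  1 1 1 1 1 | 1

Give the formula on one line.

((e & ((d & a) & ((a & e) | ~c))) & (~c | b))

  (d & a) = 00000000000000000011001100110011
  (a & e) = 00000000000000000101010101010101
  ~c = 11110000111100001111000011110000
  ((a & e) | ~c) = 11110000111100001111010111110101
  ((d & a) & ((a & e) | ~c)) = 00000000000000000011000100110001
  (e & ((d & a) & ((a & e) | ~c))) = 00000000000000000001000100010001
  (~c | b) = 11110000111111111111000011111111
  ((e & ((d & a) & ((a & e) | ~c))) & (~c | b)) = 00000000000000000001000000010001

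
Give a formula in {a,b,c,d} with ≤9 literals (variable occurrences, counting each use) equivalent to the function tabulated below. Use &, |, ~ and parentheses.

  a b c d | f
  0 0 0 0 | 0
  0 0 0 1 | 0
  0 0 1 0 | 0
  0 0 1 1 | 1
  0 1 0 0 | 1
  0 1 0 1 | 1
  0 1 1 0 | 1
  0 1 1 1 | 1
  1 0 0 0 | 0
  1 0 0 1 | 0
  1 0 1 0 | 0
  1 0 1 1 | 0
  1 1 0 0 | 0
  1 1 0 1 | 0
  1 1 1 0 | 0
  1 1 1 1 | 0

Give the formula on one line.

  (a | d) = 0101010111111111
  ((a | d) & c) = 0001000100110011
  (((a | d) & c) | b) = 0001111100111111
  (b | d) = 0101111101011111
  ~a = 1111111100000000
  ((b | d) & ~a) = 0101111100000000
  ((((a | d) & c) | b) & ((b | d) & ~a)) = 0001111100000000

((((a | d) & c) | b) & ((b | d) & ~a))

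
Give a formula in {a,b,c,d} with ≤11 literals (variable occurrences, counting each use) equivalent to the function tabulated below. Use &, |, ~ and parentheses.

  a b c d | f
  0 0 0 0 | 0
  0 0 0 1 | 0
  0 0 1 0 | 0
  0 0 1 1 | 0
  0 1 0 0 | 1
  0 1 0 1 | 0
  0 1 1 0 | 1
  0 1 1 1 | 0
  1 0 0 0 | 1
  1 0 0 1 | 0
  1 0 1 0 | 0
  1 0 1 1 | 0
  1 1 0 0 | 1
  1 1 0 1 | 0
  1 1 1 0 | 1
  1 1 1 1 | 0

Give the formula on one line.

  ~d = 1010101010101010
  (b & ~d) = 0000101000001010
  ~c = 1100110011001100
  (~c & a) = 0000000011001100
  (b | ~d) = 1010111110101111
  ((~c & a) & (b | ~d)) = 0000000010001100
  (a & ~d) = 0000000010101010
  (((~c & a) & (b | ~d)) & (a & ~d)) = 0000000010001000
  ((b & ~d) | (((~c & a) & (b | ~d)) & (a & ~d))) = 0000101010001010

((b & ~d) | (((~c & a) & (b | ~d)) & (a & ~d)))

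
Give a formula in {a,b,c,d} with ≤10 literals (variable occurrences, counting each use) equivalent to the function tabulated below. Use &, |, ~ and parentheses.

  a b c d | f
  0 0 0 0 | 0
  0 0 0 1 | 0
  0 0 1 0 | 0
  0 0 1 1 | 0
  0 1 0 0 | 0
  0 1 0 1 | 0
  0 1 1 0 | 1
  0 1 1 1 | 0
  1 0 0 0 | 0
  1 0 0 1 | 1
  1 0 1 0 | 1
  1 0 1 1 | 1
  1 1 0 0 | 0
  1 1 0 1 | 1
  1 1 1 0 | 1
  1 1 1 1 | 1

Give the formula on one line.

  (c | d) = 0111011101110111
  ~c = 1100110011001100
  (~c | b) = 1100111111001111
  ((~c | b) | a) = 1100111111111111
  ((c | d) & ((~c | b) | a)) = 0100011101110111
  ~d = 1010101010101010
  (~d | a) = 1010101011111111
  (((c | d) & ((~c | b) | a)) & (~d | a)) = 0000001001110111

(((c | d) & ((~c | b) | a)) & (~d | a))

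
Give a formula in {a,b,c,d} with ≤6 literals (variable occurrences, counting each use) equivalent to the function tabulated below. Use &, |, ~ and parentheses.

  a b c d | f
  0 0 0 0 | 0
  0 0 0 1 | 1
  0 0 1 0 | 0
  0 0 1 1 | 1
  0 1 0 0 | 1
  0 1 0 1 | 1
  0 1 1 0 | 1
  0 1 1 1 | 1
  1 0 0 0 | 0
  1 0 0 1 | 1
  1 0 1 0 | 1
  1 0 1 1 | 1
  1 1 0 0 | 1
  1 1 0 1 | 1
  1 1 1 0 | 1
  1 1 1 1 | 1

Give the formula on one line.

  (c & a) = 0000000000110011
  (d | b) = 0101111101011111
  ((c & a) | (d | b)) = 0101111101111111

((c & a) | (d | b))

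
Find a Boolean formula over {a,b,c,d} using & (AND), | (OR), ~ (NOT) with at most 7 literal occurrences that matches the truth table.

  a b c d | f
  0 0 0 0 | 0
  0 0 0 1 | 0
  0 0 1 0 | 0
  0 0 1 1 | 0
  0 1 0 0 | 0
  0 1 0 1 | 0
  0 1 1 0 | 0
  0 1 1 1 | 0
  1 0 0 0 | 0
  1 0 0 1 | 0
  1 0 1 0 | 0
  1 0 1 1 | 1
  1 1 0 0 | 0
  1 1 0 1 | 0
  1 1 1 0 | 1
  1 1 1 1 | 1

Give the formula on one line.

  (d | b) = 0101111101011111
  ((d | b) & a) = 0000000001011111
  ~a = 1111111100000000
  ~c = 1100110011001100
  (~a & ~c) = 1100110000000000
  (((d | b) & a) | (~a & ~c)) = 1100110001011111
  ((((d | b) & a) | (~a & ~c)) & c) = 0000000000010011

((((d | b) & a) | (~a & ~c)) & c)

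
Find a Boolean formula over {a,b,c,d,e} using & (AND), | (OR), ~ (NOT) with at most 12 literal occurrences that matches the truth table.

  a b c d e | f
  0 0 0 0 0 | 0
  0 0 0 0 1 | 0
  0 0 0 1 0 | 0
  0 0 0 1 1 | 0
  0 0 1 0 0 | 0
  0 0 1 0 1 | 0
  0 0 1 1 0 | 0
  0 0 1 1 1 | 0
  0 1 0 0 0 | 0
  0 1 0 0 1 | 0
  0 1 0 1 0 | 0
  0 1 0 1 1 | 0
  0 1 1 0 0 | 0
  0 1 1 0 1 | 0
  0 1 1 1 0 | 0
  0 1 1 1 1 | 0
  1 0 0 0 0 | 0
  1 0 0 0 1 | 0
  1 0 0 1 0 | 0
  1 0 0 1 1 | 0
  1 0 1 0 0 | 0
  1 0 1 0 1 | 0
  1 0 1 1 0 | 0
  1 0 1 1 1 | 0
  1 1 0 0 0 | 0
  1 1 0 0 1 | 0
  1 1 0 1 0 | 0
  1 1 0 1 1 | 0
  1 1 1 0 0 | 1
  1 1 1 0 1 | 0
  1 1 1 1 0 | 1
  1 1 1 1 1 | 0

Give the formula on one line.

((b & ((c | e) & ~e)) & ((e & (a | ~b)) | (c & a)))

  (c | e) = 01011111010111110101111101011111
  ~e = 10101010101010101010101010101010
  ((c | e) & ~e) = 00001010000010100000101000001010
  (b & ((c | e) & ~e)) = 00000000000010100000000000001010
  ~b = 11111111000000001111111100000000
  (a | ~b) = 11111111000000001111111111111111
  (e & (a | ~b)) = 01010101000000000101010101010101
  (c & a) = 00000000000000000000111100001111
  ((e & (a | ~b)) | (c & a)) = 01010101000000000101111101011111
  ((b & ((c | e) & ~e)) & ((e & (a | ~b)) | (c & a))) = 00000000000000000000000000001010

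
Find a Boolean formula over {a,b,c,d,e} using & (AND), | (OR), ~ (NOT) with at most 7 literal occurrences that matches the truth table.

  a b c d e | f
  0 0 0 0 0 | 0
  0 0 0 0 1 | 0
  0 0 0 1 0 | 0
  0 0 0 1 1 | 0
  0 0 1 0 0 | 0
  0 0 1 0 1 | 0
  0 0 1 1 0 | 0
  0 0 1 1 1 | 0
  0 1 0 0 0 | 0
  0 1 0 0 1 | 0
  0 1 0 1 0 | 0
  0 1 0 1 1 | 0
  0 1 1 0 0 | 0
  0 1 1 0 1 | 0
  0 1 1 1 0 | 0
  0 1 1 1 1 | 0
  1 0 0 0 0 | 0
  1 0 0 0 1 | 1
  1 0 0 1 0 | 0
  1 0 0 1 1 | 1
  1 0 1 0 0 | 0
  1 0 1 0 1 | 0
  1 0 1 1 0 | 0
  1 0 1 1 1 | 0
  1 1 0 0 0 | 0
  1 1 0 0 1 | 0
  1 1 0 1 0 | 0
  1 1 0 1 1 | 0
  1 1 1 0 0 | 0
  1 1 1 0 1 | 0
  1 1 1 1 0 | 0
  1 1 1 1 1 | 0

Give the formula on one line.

  ~c = 11110000111100001111000011110000
  ~e = 10101010101010101010101010101010
  (~c | ~e) = 11111010111110101111101011111010
  (~e | a) = 10101010101010101111111111111111
  ((~c | ~e) & (~e | a)) = 10101010101010101111101011111010
  (e & ((~c | ~e) & (~e | a))) = 00000000000000000101000001010000
  ~b = 11111111000000001111111100000000
  (~b & e) = 01010101000000000101010100000000
  ((e & ((~c | ~e) & (~e | a))) & (~b & e)) = 00000000000000000101000000000000

((e & ((~c | ~e) & (~e | a))) & (~b & e))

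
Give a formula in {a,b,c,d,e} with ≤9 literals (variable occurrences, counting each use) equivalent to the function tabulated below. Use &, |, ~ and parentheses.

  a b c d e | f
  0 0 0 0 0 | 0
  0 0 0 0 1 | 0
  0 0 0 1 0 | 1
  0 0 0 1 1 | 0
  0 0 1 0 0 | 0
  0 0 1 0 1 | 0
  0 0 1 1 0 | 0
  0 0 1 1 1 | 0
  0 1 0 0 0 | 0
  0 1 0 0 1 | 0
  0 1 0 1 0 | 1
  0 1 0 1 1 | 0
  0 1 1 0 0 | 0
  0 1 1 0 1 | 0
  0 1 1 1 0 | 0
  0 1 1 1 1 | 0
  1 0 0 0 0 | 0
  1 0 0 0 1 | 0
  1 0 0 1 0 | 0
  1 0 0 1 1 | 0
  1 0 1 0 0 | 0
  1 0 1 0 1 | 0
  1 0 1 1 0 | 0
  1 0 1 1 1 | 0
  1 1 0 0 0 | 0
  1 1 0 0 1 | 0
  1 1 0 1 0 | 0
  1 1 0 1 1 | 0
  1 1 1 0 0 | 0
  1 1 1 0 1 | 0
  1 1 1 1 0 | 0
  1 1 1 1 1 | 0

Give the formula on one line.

(((~a & e) | (~a & d)) & (~e & ~c))

  ~a = 11111111111111110000000000000000
  (~a & e) = 01010101010101010000000000000000
  (~a & d) = 00110011001100110000000000000000
  ((~a & e) | (~a & d)) = 01110111011101110000000000000000
  ~e = 10101010101010101010101010101010
  ~c = 11110000111100001111000011110000
  (~e & ~c) = 10100000101000001010000010100000
  (((~a & e) | (~a & d)) & (~e & ~c)) = 00100000001000000000000000000000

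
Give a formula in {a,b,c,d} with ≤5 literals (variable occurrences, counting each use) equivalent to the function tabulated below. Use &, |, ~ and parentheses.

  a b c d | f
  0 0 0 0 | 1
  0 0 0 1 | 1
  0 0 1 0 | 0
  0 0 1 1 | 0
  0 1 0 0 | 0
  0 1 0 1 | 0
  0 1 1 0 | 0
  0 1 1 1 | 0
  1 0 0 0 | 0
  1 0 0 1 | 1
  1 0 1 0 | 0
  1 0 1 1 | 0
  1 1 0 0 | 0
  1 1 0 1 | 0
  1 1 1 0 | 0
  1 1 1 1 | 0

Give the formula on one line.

  ~b = 1111000011110000
  ~c = 1100110011001100
  (~b & ~c) = 1100000011000000
  ~a = 1111111100000000
  (~a | d) = 1111111101010101
  ((~b & ~c) & (~a | d)) = 1100000001000000

((~b & ~c) & (~a | d))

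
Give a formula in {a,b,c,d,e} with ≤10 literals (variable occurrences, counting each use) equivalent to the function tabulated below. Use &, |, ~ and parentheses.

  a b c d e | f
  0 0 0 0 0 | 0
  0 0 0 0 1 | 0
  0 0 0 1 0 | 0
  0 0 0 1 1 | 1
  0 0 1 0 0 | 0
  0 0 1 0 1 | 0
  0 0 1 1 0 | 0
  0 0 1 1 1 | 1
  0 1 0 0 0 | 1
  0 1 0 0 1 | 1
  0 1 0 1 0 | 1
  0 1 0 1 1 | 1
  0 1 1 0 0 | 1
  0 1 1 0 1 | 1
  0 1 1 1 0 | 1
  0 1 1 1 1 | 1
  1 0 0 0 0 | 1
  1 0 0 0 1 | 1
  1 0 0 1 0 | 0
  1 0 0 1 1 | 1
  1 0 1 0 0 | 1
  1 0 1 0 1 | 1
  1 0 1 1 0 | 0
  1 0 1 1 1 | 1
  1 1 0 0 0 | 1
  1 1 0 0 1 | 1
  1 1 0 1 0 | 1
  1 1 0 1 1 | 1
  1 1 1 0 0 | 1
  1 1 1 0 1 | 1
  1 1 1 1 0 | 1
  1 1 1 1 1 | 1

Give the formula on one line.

((d | (b | a)) & (b | (((d | ~e) & ~d) | e)))

  (b | a) = 00000000111111111111111111111111
  (d | (b | a)) = 00110011111111111111111111111111
  ~e = 10101010101010101010101010101010
  (d | ~e) = 10111011101110111011101110111011
  ~d = 11001100110011001100110011001100
  ((d | ~e) & ~d) = 10001000100010001000100010001000
  (((d | ~e) & ~d) | e) = 11011101110111011101110111011101
  (b | (((d | ~e) & ~d) | e)) = 11011101111111111101110111111111
  ((d | (b | a)) & (b | (((d | ~e) & ~d) | e))) = 00010001111111111101110111111111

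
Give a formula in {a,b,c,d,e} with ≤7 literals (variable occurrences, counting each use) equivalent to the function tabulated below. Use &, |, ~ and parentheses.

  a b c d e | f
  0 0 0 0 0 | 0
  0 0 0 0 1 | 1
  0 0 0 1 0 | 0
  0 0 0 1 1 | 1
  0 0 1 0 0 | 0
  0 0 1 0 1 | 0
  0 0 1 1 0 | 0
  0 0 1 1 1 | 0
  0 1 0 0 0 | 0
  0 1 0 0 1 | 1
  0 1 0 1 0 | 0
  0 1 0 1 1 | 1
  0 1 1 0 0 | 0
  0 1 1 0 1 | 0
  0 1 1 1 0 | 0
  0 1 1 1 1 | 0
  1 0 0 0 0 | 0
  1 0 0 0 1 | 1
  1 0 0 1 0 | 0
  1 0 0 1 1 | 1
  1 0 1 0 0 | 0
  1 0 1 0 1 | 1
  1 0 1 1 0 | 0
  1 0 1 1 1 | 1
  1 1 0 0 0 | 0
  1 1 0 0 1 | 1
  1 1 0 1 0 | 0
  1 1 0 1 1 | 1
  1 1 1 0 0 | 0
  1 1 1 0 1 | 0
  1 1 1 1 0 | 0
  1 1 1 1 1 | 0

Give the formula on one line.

(e & (~c | (a & ~b)))

  ~c = 11110000111100001111000011110000
  ~b = 11111111000000001111111100000000
  (a & ~b) = 00000000000000001111111100000000
  (~c | (a & ~b)) = 11110000111100001111111111110000
  (e & (~c | (a & ~b))) = 01010000010100000101010101010000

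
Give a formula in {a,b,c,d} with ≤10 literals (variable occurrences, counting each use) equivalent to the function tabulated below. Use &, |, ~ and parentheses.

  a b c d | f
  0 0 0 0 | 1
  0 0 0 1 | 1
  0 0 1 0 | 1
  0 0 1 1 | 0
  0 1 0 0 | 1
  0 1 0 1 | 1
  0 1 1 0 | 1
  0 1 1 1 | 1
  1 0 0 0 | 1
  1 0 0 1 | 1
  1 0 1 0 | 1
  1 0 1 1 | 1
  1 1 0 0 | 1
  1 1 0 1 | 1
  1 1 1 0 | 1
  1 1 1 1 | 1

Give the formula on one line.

((~d | ((~b & a) & c)) | ((b | ~d) | ~c))

  ~d = 1010101010101010
  ~b = 1111000011110000
  (~b & a) = 0000000011110000
  ((~b & a) & c) = 0000000000110000
  (~d | ((~b & a) & c)) = 1010101010111010
  (b | ~d) = 1010111110101111
  ~c = 1100110011001100
  ((b | ~d) | ~c) = 1110111111101111
  ((~d | ((~b & a) & c)) | ((b | ~d) | ~c)) = 1110111111111111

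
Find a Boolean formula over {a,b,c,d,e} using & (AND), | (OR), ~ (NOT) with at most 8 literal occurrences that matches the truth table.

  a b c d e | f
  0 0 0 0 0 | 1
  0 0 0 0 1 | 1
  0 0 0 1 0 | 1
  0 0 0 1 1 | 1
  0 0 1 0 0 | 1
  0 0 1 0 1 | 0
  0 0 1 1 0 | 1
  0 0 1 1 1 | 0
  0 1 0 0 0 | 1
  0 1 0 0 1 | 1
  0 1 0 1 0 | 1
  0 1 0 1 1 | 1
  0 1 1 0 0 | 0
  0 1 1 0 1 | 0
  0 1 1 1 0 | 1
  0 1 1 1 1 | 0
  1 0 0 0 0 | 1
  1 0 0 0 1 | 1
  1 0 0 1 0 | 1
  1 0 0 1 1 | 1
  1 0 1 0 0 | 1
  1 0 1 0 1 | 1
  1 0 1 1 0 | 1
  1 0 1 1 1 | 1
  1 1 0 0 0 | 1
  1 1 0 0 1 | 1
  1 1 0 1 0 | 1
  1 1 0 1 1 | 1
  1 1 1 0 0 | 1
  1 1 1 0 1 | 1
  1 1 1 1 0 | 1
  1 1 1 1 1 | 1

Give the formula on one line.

  ~e = 10101010101010101010101010101010
  (d & ~e) = 00100010001000100010001000100010
  ~d = 11001100110011001100110011001100
  ~b = 11111111000000001111111100000000
  (~d & ~b) = 11001100000000001100110000000000
  ((~d & ~b) & ~e) = 10001000000000001000100000000000
  ~c = 11110000111100001111000011110000
  (((~d & ~b) & ~e) | ~c) = 11111000111100001111100011110000
  ((d & ~e) | (((~d & ~b) & ~e) | ~c)) = 11111010111100101111101011110010
  (a | ((d & ~e) | (((~d & ~b) & ~e) | ~c))) = 11111010111100101111111111111111

(a | ((d & ~e) | (((~d & ~b) & ~e) | ~c)))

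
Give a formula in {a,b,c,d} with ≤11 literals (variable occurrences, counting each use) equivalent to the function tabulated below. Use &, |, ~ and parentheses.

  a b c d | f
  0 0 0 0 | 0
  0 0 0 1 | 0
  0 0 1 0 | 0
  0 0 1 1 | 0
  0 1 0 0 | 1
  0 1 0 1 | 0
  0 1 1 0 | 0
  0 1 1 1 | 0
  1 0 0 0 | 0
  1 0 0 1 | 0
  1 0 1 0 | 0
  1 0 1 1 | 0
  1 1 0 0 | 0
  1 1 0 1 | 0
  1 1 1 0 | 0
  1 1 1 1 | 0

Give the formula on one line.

  (a & d) = 0000000001010101
  (c & b) = 0000001100000011
  ((a & d) | (c & b)) = 0000001101010111
  (((a & d) | (c & b)) & d) = 0000000101010101
  ((((a & d) | (c & b)) & d) | b) = 0000111101011111
  ~a = 1111111100000000
  ~d = 1010101010101010
  (~a & ~d) = 1010101000000000
  ~c = 1100110011001100
  ((~a & ~d) & ~c) = 1000100000000000
  (((((a & d) | (c & b)) & d) | b) & ((~a & ~d) & ~c)) = 0000100000000000

(((((a & d) | (c & b)) & d) | b) & ((~a & ~d) & ~c))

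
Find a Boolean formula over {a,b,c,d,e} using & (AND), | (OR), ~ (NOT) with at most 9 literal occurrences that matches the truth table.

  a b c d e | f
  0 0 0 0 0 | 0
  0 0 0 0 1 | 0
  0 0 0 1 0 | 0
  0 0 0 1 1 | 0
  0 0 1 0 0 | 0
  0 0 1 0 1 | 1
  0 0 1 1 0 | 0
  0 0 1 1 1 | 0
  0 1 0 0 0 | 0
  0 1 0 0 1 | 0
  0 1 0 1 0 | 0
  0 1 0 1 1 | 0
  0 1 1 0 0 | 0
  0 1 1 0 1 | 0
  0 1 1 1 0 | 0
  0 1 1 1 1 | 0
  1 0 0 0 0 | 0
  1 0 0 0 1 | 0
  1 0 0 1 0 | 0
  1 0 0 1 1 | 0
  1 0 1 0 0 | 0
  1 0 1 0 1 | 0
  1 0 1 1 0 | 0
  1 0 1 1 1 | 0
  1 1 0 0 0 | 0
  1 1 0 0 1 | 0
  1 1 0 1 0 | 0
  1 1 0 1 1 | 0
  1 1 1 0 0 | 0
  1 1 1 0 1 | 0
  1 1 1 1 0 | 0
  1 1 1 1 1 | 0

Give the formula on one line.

(((~b | ~c) & ((c & e) & ~d)) & ~a)

  ~b = 11111111000000001111111100000000
  ~c = 11110000111100001111000011110000
  (~b | ~c) = 11111111111100001111111111110000
  (c & e) = 00000101000001010000010100000101
  ~d = 11001100110011001100110011001100
  ((c & e) & ~d) = 00000100000001000000010000000100
  ((~b | ~c) & ((c & e) & ~d)) = 00000100000000000000010000000000
  ~a = 11111111111111110000000000000000
  (((~b | ~c) & ((c & e) & ~d)) & ~a) = 00000100000000000000000000000000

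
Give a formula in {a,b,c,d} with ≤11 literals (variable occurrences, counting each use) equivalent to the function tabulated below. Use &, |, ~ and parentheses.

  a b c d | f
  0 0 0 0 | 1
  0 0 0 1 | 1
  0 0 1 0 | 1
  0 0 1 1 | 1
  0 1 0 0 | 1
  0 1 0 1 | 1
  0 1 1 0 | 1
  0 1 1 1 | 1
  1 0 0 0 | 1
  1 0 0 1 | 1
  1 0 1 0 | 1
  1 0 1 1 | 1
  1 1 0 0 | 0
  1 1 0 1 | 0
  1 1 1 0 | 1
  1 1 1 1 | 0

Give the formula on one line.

((~a | (c & ~d)) | (~b | ((~b & ~c) | (~a & ~c))))

  ~a = 1111111100000000
  ~d = 1010101010101010
  (c & ~d) = 0010001000100010
  (~a | (c & ~d)) = 1111111100100010
  ~b = 1111000011110000
  ~c = 1100110011001100
  (~b & ~c) = 1100000011000000
  (~a & ~c) = 1100110000000000
  ((~b & ~c) | (~a & ~c)) = 1100110011000000
  (~b | ((~b & ~c) | (~a & ~c))) = 1111110011110000
  ((~a | (c & ~d)) | (~b | ((~b & ~c) | (~a & ~c)))) = 1111111111110010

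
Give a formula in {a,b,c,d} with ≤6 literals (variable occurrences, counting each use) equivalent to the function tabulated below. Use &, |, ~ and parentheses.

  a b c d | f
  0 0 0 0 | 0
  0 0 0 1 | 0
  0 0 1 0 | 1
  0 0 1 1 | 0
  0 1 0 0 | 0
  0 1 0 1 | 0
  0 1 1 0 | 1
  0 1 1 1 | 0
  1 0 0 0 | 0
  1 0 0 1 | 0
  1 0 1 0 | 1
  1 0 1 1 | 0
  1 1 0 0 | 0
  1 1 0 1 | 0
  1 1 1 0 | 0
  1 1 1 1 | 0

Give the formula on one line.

(((~a | ~b) & c) & ~d)

  ~a = 1111111100000000
  ~b = 1111000011110000
  (~a | ~b) = 1111111111110000
  ((~a | ~b) & c) = 0011001100110000
  ~d = 1010101010101010
  (((~a | ~b) & c) & ~d) = 0010001000100000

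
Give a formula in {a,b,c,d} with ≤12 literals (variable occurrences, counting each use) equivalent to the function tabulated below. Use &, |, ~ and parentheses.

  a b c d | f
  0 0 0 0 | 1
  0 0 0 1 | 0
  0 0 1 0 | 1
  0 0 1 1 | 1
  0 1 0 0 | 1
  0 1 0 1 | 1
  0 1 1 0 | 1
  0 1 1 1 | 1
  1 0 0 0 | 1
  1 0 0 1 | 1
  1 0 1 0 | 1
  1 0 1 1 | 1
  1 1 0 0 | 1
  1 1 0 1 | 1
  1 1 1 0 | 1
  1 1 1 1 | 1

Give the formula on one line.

  (a | c) = 0011001111111111
  (b & d) = 0000010100000101
  ~a = 1111111100000000
  ~d = 1010101010101010
  (~a & ~d) = 1010101000000000
  ~c = 1100110011001100
  (~c | a) = 1100110011111111
  ((~a & ~d) & (~c | a)) = 1000100000000000
  (((~a & ~d) & (~c | a)) | a) = 1000100011111111
  ((b & d) | (((~a & ~d) & (~c | a)) | a)) = 1000110111111111
  ((a | c) | ((b & d) | (((~a & ~d) & (~c | a)) | a))) = 1011111111111111

((a | c) | ((b & d) | (((~a & ~d) & (~c | a)) | a)))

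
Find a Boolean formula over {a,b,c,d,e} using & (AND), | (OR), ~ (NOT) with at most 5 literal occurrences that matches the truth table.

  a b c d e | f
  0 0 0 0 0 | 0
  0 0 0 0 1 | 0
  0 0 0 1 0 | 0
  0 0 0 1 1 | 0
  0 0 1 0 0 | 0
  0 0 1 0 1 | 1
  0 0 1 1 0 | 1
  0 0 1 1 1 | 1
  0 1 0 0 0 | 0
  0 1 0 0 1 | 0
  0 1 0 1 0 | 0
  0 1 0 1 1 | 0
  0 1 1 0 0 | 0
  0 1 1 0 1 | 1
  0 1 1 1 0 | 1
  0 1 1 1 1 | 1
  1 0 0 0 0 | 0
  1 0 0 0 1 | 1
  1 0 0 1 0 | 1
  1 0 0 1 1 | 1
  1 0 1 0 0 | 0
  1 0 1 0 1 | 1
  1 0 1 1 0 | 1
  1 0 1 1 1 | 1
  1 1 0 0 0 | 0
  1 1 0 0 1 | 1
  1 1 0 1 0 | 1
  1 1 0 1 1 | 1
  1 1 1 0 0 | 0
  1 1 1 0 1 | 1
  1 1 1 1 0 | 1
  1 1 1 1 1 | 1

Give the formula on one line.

((d | e) & (c | a))

  (d | e) = 01110111011101110111011101110111
  (c | a) = 00001111000011111111111111111111
  ((d | e) & (c | a)) = 00000111000001110111011101110111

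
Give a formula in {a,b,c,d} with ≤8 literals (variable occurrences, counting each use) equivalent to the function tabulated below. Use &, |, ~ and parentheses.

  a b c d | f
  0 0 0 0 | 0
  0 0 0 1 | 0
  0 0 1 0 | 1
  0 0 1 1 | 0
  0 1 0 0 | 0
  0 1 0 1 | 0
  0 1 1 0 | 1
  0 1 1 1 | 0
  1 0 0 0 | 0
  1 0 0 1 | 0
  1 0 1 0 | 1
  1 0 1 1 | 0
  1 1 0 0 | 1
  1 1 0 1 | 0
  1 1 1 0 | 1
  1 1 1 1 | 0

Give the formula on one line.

  (d | c) = 0111011101110111
  ((d | c) | a) = 0111011111111111
  ~d = 1010101010101010
  (b | c) = 0011111100111111
  (~d & (b | c)) = 0010101000101010
  (((d | c) | a) & (~d & (b | c))) = 0010001000101010

(((d | c) | a) & (~d & (b | c)))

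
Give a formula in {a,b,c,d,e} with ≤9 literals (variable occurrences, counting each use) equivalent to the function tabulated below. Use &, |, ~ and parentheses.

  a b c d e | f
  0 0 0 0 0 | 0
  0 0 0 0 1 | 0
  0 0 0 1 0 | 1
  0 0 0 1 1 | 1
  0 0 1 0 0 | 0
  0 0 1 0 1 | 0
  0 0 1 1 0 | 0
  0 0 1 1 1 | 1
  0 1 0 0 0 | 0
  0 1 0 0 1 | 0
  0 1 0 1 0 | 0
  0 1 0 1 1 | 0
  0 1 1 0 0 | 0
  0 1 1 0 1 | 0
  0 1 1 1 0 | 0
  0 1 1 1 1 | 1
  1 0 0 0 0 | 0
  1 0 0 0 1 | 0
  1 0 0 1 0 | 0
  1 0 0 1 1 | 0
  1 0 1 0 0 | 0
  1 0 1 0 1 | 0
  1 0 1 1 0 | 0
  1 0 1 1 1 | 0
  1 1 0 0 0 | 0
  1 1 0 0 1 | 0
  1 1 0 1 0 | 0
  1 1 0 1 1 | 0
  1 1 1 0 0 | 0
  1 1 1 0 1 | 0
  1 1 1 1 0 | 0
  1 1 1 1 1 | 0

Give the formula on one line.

((~a & ((~c & ~b) | (c & e))) & d)

  ~a = 11111111111111110000000000000000
  ~c = 11110000111100001111000011110000
  ~b = 11111111000000001111111100000000
  (~c & ~b) = 11110000000000001111000000000000
  (c & e) = 00000101000001010000010100000101
  ((~c & ~b) | (c & e)) = 11110101000001011111010100000101
  (~a & ((~c & ~b) | (c & e))) = 11110101000001010000000000000000
  ((~a & ((~c & ~b) | (c & e))) & d) = 00110001000000010000000000000000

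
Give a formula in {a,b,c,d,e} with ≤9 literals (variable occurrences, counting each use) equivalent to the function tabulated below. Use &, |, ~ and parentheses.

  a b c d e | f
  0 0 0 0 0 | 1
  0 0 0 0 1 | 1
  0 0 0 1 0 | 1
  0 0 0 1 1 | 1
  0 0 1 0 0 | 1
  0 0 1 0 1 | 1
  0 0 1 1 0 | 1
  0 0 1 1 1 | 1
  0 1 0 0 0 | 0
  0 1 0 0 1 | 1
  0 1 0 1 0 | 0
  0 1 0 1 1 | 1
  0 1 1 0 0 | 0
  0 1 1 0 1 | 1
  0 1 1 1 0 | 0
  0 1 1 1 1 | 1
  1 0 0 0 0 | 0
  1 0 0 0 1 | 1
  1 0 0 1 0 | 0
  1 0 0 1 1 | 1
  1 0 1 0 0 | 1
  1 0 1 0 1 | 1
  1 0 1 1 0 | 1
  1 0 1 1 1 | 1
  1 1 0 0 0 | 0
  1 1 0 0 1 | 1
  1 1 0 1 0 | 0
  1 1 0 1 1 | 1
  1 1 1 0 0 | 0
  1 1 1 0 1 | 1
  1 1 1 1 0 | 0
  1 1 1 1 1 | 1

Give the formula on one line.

(((~b & (c | ~a)) | (e & ~d)) | (d & e))

  ~b = 11111111000000001111111100000000
  ~a = 11111111111111110000000000000000
  (c | ~a) = 11111111111111110000111100001111
  (~b & (c | ~a)) = 11111111000000000000111100000000
  ~d = 11001100110011001100110011001100
  (e & ~d) = 01000100010001000100010001000100
  ((~b & (c | ~a)) | (e & ~d)) = 11111111010001000100111101000100
  (d & e) = 00010001000100010001000100010001
  (((~b & (c | ~a)) | (e & ~d)) | (d & e)) = 11111111010101010101111101010101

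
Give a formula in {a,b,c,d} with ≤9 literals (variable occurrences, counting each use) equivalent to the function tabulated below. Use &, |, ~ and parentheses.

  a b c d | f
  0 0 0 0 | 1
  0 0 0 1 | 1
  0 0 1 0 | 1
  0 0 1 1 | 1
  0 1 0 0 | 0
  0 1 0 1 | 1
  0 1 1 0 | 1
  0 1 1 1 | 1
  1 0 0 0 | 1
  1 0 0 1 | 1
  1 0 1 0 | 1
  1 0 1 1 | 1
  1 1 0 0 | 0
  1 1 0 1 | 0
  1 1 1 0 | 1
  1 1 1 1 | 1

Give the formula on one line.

(((~b & (~c | a)) | (d & ~a)) | ((a & (~b & d)) | c))

  ~b = 1111000011110000
  ~c = 1100110011001100
  (~c | a) = 1100110011111111
  (~b & (~c | a)) = 1100000011110000
  ~a = 1111111100000000
  (d & ~a) = 0101010100000000
  ((~b & (~c | a)) | (d & ~a)) = 1101010111110000
  (~b & d) = 0101000001010000
  (a & (~b & d)) = 0000000001010000
  ((a & (~b & d)) | c) = 0011001101110011
  (((~b & (~c | a)) | (d & ~a)) | ((a & (~b & d)) | c)) = 1111011111110011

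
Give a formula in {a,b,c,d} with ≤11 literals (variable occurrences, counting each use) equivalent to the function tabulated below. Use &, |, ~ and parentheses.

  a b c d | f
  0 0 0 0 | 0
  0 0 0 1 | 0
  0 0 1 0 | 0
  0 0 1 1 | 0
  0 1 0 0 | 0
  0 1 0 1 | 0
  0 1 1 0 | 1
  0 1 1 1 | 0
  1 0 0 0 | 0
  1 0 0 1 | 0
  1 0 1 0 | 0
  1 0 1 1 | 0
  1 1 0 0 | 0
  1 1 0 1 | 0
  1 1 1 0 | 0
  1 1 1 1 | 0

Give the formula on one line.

  ~b = 1111000011110000
  ~a = 1111111100000000
  (~b | ~a) = 1111111111110000
  ~d = 1010101010101010
  (~b | ~d) = 1111101011111010
  ~c = 1100110011001100
  (~c & b) = 0000110000001100
  ((~b | ~d) | (~c & b)) = 1111111011111110
  (b | ~c) = 1100111111001111
  (c & (b | ~c)) = 0000001100000011
  (((~b | ~d) | (~c & b)) & (c & (b | ~c))) = 0000001000000010
  ((~b | ~a) & (((~b | ~d) | (~c & b)) & (c & (b | ~c)))) = 0000001000000000

((~b | ~a) & (((~b | ~d) | (~c & b)) & (c & (b | ~c))))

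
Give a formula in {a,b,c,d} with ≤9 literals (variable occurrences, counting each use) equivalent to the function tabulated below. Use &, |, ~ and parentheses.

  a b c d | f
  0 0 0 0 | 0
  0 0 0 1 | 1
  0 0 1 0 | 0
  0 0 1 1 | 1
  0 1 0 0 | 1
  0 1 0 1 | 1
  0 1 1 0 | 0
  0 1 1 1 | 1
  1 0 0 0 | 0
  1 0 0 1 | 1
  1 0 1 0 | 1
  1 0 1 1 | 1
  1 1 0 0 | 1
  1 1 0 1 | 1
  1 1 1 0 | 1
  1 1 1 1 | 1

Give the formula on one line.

  ~c = 1100110011001100
  (b | d) = 0101111101011111
  (~c & (b | d)) = 0100110001001100
  (c & a) = 0000000000110011
  ((~c & (b | d)) | (c & a)) = 0100110001111111
  (d & c) = 0001000100010001
  (((~c & (b | d)) | (c & a)) | (d & c)) = 0101110101111111

(((~c & (b | d)) | (c & a)) | (d & c))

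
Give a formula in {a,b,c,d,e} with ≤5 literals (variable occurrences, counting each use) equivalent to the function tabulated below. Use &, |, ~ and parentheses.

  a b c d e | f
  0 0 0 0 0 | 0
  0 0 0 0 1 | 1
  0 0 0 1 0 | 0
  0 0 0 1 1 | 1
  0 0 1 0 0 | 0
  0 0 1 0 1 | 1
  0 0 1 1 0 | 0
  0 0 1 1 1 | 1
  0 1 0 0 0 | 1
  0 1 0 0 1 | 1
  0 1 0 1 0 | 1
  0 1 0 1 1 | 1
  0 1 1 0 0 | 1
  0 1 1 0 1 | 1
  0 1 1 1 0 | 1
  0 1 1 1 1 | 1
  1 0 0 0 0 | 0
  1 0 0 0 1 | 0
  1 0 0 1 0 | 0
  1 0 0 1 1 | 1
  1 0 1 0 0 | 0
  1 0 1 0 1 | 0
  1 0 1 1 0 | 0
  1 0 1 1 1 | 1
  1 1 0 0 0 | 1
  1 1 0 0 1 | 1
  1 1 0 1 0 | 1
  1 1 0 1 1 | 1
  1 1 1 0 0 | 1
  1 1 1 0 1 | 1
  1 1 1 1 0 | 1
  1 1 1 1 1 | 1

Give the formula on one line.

(b | ((d | (~a & ~d)) & e))

  ~a = 11111111111111110000000000000000
  ~d = 11001100110011001100110011001100
  (~a & ~d) = 11001100110011000000000000000000
  (d | (~a & ~d)) = 11111111111111110011001100110011
  ((d | (~a & ~d)) & e) = 01010101010101010001000100010001
  (b | ((d | (~a & ~d)) & e)) = 01010101111111110001000111111111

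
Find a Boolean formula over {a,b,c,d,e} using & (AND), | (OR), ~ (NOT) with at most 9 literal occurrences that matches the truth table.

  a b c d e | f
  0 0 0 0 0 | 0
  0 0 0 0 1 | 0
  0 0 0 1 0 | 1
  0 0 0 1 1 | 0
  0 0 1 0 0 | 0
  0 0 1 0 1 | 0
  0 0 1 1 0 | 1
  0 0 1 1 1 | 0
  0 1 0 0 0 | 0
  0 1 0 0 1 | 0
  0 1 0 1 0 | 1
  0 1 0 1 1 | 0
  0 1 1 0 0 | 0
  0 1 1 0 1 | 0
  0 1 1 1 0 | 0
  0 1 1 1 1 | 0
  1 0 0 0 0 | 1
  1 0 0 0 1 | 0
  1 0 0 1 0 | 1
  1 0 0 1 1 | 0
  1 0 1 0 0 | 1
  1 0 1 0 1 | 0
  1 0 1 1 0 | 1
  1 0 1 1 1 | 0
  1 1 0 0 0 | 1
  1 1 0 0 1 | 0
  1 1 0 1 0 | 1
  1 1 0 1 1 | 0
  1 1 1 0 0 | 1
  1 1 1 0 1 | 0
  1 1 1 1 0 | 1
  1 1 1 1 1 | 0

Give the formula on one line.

  ~b = 11111111000000001111111100000000
  (~b | a) = 11111111000000001111111111111111
  ~c = 11110000111100001111000011110000
  ((~b | a) | ~c) = 11111111111100001111111111111111
  (d | a) = 00110011001100111111111111111111
  (((~b | a) | ~c) & (d | a)) = 00110011001100001111111111111111
  ~e = 10101010101010101010101010101010
  ((((~b | a) | ~c) & (d | a)) & ~e) = 00100010001000001010101010101010

((((~b | a) | ~c) & (d | a)) & ~e)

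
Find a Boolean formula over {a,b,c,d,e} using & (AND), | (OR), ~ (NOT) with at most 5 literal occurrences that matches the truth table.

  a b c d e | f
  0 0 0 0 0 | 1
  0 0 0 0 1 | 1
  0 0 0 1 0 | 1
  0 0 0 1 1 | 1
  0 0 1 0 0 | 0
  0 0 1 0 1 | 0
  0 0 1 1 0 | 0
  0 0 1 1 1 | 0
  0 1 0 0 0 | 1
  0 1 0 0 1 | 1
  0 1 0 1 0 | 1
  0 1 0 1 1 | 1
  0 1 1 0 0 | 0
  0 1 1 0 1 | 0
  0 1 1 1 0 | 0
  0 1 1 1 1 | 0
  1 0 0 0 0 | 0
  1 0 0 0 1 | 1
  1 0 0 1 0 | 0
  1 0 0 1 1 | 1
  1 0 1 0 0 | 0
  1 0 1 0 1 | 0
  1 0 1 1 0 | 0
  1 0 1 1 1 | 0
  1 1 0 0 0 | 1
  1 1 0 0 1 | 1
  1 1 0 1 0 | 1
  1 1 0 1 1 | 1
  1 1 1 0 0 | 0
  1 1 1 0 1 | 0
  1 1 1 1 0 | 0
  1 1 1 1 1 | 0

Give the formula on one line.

  ~a = 11111111111111110000000000000000
  (~a | e) = 11111111111111110101010101010101
  ((~a | e) | b) = 11111111111111110101010111111111
  ~c = 11110000111100001111000011110000
  (((~a | e) | b) & ~c) = 11110000111100000101000011110000

(((~a | e) | b) & ~c)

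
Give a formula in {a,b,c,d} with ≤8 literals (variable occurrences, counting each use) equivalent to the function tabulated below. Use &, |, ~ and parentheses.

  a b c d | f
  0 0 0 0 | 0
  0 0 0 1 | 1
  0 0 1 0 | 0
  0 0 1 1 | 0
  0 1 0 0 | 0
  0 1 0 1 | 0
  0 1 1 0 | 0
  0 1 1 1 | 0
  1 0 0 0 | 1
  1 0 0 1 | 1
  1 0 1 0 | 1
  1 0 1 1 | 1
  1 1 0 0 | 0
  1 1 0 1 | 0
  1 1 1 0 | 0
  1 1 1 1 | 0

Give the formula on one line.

(((d & ((~a & ~d) | ~c)) | a) & ~b)

  ~a = 1111111100000000
  ~d = 1010101010101010
  (~a & ~d) = 1010101000000000
  ~c = 1100110011001100
  ((~a & ~d) | ~c) = 1110111011001100
  (d & ((~a & ~d) | ~c)) = 0100010001000100
  ((d & ((~a & ~d) | ~c)) | a) = 0100010011111111
  ~b = 1111000011110000
  (((d & ((~a & ~d) | ~c)) | a) & ~b) = 0100000011110000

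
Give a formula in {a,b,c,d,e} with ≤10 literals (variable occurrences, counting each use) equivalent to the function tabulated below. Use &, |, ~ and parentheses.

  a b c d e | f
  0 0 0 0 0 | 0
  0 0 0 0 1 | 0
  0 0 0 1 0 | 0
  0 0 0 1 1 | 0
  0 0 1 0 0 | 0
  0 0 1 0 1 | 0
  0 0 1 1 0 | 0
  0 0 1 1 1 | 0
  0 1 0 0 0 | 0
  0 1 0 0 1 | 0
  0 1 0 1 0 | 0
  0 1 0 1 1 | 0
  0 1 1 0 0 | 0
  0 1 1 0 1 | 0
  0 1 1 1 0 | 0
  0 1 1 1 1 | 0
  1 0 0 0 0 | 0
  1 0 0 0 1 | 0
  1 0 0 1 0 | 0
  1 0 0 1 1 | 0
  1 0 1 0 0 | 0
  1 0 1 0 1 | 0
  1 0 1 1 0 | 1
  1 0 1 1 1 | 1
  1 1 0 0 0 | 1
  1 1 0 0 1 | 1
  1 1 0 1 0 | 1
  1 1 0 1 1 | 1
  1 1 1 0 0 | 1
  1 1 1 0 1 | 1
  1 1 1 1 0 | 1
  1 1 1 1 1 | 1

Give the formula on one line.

  (b | d) = 00110011111111110011001111111111
  ((b | d) | e) = 01110111111111110111011111111111
  (a & ((b | d) | e)) = 00000000000000000111011111111111
  ((a & ((b | d) | e)) & b) = 00000000000000000000000011111111
  (c & d) = 00000011000000110000001100000011
  (a & (c & d)) = 00000000000000000000001100000011
  (((a & ((b | d) | e)) & b) | (a & (c & d))) = 00000000000000000000001111111111

(((a & ((b | d) | e)) & b) | (a & (c & d)))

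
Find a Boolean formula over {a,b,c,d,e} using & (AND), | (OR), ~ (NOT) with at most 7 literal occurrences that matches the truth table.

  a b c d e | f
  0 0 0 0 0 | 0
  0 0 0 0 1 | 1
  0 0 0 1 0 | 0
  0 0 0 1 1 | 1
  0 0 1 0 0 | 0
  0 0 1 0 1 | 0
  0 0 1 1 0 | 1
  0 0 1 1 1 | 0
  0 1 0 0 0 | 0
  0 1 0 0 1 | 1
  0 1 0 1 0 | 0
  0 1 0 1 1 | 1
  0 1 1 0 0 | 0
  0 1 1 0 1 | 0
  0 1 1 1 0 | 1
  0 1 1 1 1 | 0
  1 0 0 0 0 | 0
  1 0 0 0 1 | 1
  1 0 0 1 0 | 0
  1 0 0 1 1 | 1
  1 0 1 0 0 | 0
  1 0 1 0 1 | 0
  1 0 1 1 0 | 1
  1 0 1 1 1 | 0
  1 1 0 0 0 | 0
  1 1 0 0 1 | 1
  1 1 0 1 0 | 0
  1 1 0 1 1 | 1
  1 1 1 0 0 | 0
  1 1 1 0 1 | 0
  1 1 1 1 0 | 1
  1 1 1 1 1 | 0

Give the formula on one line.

  (d & c) = 00000011000000110000001100000011
  ~d = 11001100110011001100110011001100
  ((d & c) | ~d) = 11001111110011111100111111001111
  ~e = 10101010101010101010101010101010
  (~e & d) = 00100010001000100010001000100010
  (((d & c) | ~d) & (~e & d)) = 00000010000000100000001000000010
  ~c = 11110000111100001111000011110000
  (e & ~c) = 01010000010100000101000001010000
  ((((d & c) | ~d) & (~e & d)) | (e & ~c)) = 01010010010100100101001001010010

((((d & c) | ~d) & (~e & d)) | (e & ~c))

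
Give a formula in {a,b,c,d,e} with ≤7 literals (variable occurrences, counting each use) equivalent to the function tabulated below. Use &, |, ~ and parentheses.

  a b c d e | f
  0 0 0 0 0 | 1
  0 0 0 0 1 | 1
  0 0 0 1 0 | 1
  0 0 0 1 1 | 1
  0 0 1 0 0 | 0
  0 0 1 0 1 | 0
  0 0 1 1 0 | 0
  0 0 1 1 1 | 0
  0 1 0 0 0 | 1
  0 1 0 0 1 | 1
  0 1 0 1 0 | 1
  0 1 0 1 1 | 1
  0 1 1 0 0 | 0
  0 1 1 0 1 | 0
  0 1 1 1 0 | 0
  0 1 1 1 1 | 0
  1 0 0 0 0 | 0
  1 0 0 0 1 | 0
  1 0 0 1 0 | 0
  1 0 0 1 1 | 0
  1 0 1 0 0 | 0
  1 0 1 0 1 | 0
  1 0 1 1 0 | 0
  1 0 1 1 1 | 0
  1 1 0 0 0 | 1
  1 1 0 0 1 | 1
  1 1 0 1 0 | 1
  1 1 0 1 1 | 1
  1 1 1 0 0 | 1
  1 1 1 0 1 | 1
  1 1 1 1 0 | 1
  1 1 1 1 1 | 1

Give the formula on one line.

  (b & a) = 00000000000000000000000011111111
  ~c = 11110000111100001111000011110000
  ~a = 11111111111111110000000000000000
  (d | ~a) = 11111111111111110011001100110011
  (~c & (d | ~a)) = 11110000111100000011000000110000
  (b | ~a) = 11111111111111110000000011111111
  ((~c & (d | ~a)) & (b | ~a)) = 11110000111100000000000000110000
  ((b & a) | ((~c & (d | ~a)) & (b | ~a))) = 11110000111100000000000011111111

((b & a) | ((~c & (d | ~a)) & (b | ~a)))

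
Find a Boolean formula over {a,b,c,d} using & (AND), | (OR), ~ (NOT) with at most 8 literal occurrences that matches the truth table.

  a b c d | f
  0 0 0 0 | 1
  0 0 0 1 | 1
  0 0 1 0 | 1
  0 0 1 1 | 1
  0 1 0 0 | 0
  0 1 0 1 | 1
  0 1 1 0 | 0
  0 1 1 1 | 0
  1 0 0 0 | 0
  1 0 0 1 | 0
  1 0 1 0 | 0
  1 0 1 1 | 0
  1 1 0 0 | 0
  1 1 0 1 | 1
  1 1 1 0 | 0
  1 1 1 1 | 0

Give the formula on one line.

((~a | b) & (~b | (d & ~c)))

  ~a = 1111111100000000
  (~a | b) = 1111111100001111
  ~b = 1111000011110000
  ~c = 1100110011001100
  (d & ~c) = 0100010001000100
  (~b | (d & ~c)) = 1111010011110100
  ((~a | b) & (~b | (d & ~c))) = 1111010000000100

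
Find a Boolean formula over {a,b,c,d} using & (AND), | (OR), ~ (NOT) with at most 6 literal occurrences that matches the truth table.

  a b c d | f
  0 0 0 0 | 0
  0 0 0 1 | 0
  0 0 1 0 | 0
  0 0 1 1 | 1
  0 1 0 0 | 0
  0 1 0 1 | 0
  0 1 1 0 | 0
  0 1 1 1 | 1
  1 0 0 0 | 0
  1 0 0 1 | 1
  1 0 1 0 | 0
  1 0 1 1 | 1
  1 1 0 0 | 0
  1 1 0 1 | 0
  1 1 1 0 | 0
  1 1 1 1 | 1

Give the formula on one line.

((d & c) | ((d & ~b) & a))

  (d & c) = 0001000100010001
  ~b = 1111000011110000
  (d & ~b) = 0101000001010000
  ((d & ~b) & a) = 0000000001010000
  ((d & c) | ((d & ~b) & a)) = 0001000101010001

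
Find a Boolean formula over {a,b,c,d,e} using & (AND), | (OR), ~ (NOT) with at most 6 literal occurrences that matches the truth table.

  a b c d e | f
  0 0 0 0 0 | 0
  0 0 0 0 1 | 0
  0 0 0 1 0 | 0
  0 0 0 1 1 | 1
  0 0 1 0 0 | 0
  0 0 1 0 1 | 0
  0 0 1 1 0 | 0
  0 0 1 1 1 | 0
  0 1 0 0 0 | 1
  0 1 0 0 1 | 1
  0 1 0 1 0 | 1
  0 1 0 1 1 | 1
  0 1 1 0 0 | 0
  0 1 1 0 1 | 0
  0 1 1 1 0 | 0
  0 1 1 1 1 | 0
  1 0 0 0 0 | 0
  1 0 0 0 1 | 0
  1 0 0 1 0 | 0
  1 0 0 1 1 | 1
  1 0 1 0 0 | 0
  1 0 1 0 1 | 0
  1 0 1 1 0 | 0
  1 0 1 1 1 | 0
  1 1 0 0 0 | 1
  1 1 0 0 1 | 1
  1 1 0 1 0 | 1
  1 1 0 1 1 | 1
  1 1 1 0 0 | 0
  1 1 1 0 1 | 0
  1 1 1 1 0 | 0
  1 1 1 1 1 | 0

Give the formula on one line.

(~c & ((c | b) | ((d & ~b) & e)))

  ~c = 11110000111100001111000011110000
  (c | b) = 00001111111111110000111111111111
  ~b = 11111111000000001111111100000000
  (d & ~b) = 00110011000000000011001100000000
  ((d & ~b) & e) = 00010001000000000001000100000000
  ((c | b) | ((d & ~b) & e)) = 00011111111111110001111111111111
  (~c & ((c | b) | ((d & ~b) & e))) = 00010000111100000001000011110000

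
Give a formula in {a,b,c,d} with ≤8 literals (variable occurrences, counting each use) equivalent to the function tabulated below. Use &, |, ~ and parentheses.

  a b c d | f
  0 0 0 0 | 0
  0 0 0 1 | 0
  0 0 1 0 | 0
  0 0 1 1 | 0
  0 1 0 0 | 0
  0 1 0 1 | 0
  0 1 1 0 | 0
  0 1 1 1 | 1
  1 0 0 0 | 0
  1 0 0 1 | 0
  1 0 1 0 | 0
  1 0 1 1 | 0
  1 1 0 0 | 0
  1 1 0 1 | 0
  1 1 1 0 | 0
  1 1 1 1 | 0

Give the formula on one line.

((c & d) & ((~a & b) | ~d))

  (c & d) = 0001000100010001
  ~a = 1111111100000000
  (~a & b) = 0000111100000000
  ~d = 1010101010101010
  ((~a & b) | ~d) = 1010111110101010
  ((c & d) & ((~a & b) | ~d)) = 0000000100000000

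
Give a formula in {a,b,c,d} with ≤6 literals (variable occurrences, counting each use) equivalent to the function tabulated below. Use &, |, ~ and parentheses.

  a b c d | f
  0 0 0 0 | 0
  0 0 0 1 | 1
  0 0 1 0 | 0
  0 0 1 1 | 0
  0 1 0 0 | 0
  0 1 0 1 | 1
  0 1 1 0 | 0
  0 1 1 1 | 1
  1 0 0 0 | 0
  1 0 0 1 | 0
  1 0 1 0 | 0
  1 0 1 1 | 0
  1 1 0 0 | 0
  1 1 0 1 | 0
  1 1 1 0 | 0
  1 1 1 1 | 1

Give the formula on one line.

  ~a = 1111111100000000
  (~a | c) = 1111111100110011
  ~c = 1100110011001100
  (d & ~c) = 0100010001000100
  ((d & ~c) | b) = 0100111101001111
  (d & ((d & ~c) | b)) = 0100010101000101
  ((~a | c) & (d & ((d & ~c) | b))) = 0100010100000001

((~a | c) & (d & ((d & ~c) | b)))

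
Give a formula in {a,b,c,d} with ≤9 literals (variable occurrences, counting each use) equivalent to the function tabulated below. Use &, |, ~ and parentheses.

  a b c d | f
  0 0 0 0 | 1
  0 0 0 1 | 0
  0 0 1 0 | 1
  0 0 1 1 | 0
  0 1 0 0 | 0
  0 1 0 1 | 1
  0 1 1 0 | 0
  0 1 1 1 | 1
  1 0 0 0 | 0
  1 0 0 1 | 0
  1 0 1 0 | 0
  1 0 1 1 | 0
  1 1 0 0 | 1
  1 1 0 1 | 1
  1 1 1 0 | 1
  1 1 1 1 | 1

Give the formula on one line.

  ~d = 1010101010101010
  (b | ~d) = 1010111110101111
  ~a = 1111111100000000
  ~b = 1111000011110000
  (~a & ~b) = 1111000000000000
  ((b | ~d) & (~a & ~b)) = 1010000000000000
  (b | ((b | ~d) & (~a & ~b))) = 1010111100001111
  (d | ~b) = 1111010111110101
  (a | (d | ~b)) = 1111010111111111
  ((b | ((b | ~d) & (~a & ~b))) & (a | (d | ~b))) = 1010010100001111

((b | ((b | ~d) & (~a & ~b))) & (a | (d | ~b)))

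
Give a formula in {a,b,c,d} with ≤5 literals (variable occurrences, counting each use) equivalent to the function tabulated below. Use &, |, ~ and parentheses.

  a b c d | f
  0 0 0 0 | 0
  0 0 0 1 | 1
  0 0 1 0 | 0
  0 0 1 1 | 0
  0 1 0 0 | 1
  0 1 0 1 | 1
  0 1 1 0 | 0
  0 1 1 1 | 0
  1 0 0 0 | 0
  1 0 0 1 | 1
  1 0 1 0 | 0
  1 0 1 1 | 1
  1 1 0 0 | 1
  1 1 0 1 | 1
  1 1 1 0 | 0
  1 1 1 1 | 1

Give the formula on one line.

  ~c = 1100110011001100
  (b | d) = 0101111101011111
  (~c & (b | d)) = 0100110001001100
  (d & a) = 0000000001010101
  ((~c & (b | d)) | (d & a)) = 0100110001011101

((~c & (b | d)) | (d & a))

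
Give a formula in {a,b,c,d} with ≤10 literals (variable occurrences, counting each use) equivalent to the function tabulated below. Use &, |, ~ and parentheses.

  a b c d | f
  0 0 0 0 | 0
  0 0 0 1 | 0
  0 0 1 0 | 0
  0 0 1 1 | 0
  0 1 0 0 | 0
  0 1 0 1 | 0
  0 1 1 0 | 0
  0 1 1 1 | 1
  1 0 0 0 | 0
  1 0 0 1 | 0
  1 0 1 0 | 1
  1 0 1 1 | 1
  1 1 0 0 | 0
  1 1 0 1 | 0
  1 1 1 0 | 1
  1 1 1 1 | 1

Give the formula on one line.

  (d & c) = 0001000100010001
  (a | (d & c)) = 0001000111111111
  ((a | (d & c)) & c) = 0001000100110011
  (b | a) = 0000111111111111
  (c & (b | a)) = 0000001100110011
  (((a | (d & c)) & c) & (c & (b | a))) = 0000000100110011

(((a | (d & c)) & c) & (c & (b | a)))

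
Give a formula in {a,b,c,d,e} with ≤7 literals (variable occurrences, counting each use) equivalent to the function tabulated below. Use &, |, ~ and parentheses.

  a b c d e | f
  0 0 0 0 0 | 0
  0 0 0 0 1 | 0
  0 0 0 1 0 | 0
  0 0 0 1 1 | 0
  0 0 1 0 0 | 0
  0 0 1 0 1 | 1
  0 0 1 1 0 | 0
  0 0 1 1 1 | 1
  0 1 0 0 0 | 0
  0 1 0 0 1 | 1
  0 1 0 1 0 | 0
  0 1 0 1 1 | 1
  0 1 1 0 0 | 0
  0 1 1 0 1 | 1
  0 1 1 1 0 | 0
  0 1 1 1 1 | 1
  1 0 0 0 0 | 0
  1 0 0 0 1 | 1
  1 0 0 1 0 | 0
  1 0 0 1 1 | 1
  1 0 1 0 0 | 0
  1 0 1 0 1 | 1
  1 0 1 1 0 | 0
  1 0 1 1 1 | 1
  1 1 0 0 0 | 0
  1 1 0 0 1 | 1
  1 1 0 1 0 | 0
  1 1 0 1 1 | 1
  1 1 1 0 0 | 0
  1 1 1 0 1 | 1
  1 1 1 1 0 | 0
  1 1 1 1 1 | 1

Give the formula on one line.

  (a | c) = 00001111000011111111111111111111
  ((a | c) | b) = 00001111111111111111111111111111
  (e & ((a | c) | b)) = 00000101010101010101010101010101

(e & ((a | c) | b))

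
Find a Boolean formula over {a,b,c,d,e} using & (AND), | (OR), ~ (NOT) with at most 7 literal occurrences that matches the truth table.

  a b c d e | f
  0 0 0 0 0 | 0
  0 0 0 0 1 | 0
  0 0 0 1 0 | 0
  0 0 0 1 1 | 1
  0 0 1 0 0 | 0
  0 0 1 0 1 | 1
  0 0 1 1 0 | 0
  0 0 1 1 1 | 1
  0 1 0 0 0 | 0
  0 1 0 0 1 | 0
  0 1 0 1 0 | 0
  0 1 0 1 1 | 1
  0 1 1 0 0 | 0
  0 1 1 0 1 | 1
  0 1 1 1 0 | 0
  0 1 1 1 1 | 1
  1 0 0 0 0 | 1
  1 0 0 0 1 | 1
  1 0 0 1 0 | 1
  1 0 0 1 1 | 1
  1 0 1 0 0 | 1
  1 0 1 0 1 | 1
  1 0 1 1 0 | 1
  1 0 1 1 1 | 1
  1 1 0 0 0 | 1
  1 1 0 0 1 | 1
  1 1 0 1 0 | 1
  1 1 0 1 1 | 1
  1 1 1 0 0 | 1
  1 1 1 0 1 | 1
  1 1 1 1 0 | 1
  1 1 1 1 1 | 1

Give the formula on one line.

(((c | d) & (a | e)) | a)

  (c | d) = 00111111001111110011111100111111
  (a | e) = 01010101010101011111111111111111
  ((c | d) & (a | e)) = 00010101000101010011111100111111
  (((c | d) & (a | e)) | a) = 00010101000101011111111111111111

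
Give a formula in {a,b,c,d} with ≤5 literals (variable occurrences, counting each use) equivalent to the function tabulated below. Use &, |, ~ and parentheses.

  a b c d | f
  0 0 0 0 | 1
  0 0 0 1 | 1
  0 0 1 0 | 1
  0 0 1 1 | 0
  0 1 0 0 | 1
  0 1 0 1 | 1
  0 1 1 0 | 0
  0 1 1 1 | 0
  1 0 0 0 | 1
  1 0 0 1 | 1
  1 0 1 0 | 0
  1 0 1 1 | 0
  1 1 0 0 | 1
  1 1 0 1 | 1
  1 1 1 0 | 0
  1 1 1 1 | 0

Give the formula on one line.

(((~b & ~d) & ~a) | ~c)

  ~b = 1111000011110000
  ~d = 1010101010101010
  (~b & ~d) = 1010000010100000
  ~a = 1111111100000000
  ((~b & ~d) & ~a) = 1010000000000000
  ~c = 1100110011001100
  (((~b & ~d) & ~a) | ~c) = 1110110011001100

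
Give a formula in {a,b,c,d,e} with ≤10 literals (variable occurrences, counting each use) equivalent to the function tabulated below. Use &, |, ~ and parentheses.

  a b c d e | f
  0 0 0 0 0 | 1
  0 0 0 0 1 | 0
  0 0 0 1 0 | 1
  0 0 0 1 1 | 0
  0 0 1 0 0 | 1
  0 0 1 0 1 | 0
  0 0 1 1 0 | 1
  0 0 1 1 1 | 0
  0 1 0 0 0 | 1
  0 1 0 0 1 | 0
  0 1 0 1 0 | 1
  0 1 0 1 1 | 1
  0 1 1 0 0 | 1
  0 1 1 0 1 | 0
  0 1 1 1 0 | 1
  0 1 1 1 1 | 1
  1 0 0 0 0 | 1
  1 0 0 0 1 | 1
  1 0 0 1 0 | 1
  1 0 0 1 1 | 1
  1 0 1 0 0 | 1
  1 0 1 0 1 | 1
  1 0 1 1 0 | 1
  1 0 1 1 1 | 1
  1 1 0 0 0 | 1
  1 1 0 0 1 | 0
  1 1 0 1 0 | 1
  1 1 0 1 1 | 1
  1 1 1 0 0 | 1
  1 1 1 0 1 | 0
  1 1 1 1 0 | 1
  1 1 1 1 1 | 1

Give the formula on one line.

  ~e = 10101010101010101010101010101010
  (a | ~e) = 10101010101010101111111111111111
  ~b = 11111111000000001111111100000000
  ((a | ~e) & ~b) = 10101010000000001111111100000000
  (d & b) = 00000000001100110000000000110011
  (e & (d & b)) = 00000000000100010000000000010001
  ((e & (d & b)) | ~e) = 10101010101110111010101010111011
  (((a | ~e) & ~b) | ((e & (d & b)) | ~e)) = 10101010101110111111111110111011

(((a | ~e) & ~b) | ((e & (d & b)) | ~e))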